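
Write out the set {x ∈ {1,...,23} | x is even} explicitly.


Checking each candidate:
Condition: even numbers in {1,...,23}
Result = {2, 4, 6, 8, 10, 12, 14, 16, 18, 20, 22}

{2, 4, 6, 8, 10, 12, 14, 16, 18, 20, 22}


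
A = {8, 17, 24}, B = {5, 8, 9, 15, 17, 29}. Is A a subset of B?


A ⊆ B means every element of A is in B.
Elements in A not in B: {24}
So A ⊄ B.

No, A ⊄ B


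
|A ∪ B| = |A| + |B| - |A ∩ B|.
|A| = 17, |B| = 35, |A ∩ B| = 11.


|A ∪ B| = |A| + |B| - |A ∩ B|
= 17 + 35 - 11
= 41

|A ∪ B| = 41


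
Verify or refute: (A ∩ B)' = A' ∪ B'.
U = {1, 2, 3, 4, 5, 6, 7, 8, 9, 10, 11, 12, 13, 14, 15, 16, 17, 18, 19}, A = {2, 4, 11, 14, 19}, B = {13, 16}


LHS: A ∩ B = ∅
(A ∩ B)' = U \ (A ∩ B) = {1, 2, 3, 4, 5, 6, 7, 8, 9, 10, 11, 12, 13, 14, 15, 16, 17, 18, 19}
A' = {1, 3, 5, 6, 7, 8, 9, 10, 12, 13, 15, 16, 17, 18}, B' = {1, 2, 3, 4, 5, 6, 7, 8, 9, 10, 11, 12, 14, 15, 17, 18, 19}
Claimed RHS: A' ∪ B' = {1, 2, 3, 4, 5, 6, 7, 8, 9, 10, 11, 12, 13, 14, 15, 16, 17, 18, 19}
Identity is VALID: LHS = RHS = {1, 2, 3, 4, 5, 6, 7, 8, 9, 10, 11, 12, 13, 14, 15, 16, 17, 18, 19} ✓

Identity is valid. (A ∩ B)' = A' ∪ B' = {1, 2, 3, 4, 5, 6, 7, 8, 9, 10, 11, 12, 13, 14, 15, 16, 17, 18, 19}


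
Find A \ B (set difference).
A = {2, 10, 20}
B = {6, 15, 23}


A \ B = elements in A but not in B
A = {2, 10, 20}
B = {6, 15, 23}
Remove from A any elements in B
A \ B = {2, 10, 20}

A \ B = {2, 10, 20}


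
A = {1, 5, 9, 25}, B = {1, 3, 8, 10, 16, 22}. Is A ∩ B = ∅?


Disjoint means A ∩ B = ∅.
A ∩ B = {1}
A ∩ B ≠ ∅, so A and B are NOT disjoint.

No, A and B are not disjoint (A ∩ B = {1})


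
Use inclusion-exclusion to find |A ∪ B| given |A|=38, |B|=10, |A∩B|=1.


|A ∪ B| = |A| + |B| - |A ∩ B|
= 38 + 10 - 1
= 47

|A ∪ B| = 47


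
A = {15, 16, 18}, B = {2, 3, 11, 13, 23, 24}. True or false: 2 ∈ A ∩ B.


A = {15, 16, 18}, B = {2, 3, 11, 13, 23, 24}
A ∩ B = elements in both A and B
A ∩ B = ∅
Checking if 2 ∈ A ∩ B
2 is not in A ∩ B → False

2 ∉ A ∩ B


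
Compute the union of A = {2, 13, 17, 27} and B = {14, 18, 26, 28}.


A ∪ B = all elements in A or B (or both)
A = {2, 13, 17, 27}
B = {14, 18, 26, 28}
A ∪ B = {2, 13, 14, 17, 18, 26, 27, 28}

A ∪ B = {2, 13, 14, 17, 18, 26, 27, 28}


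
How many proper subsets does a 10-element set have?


Total subsets = 2^n = 2^10 = 1024
Proper subsets exclude the set itself: 2^n - 1
= 1024 - 1
= 1023

Number of proper subsets = 1023


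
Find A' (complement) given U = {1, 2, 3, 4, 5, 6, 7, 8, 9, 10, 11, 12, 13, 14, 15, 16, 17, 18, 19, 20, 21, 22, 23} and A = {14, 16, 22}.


Aᶜ = U \ A = elements in U but not in A
U = {1, 2, 3, 4, 5, 6, 7, 8, 9, 10, 11, 12, 13, 14, 15, 16, 17, 18, 19, 20, 21, 22, 23}
A = {14, 16, 22}
Aᶜ = {1, 2, 3, 4, 5, 6, 7, 8, 9, 10, 11, 12, 13, 15, 17, 18, 19, 20, 21, 23}

Aᶜ = {1, 2, 3, 4, 5, 6, 7, 8, 9, 10, 11, 12, 13, 15, 17, 18, 19, 20, 21, 23}


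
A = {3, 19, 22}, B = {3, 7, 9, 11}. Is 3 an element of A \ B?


A = {3, 19, 22}, B = {3, 7, 9, 11}
A \ B = elements in A but not in B
A \ B = {19, 22}
Checking if 3 ∈ A \ B
3 is not in A \ B → False

3 ∉ A \ B


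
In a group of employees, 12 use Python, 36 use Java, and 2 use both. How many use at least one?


|A ∪ B| = |A| + |B| - |A ∩ B|
= 12 + 36 - 2
= 46

|A ∪ B| = 46


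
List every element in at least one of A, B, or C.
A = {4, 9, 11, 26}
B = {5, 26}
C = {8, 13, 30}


A ∪ B = {4, 5, 9, 11, 26}
(A ∪ B) ∪ C = {4, 5, 8, 9, 11, 13, 26, 30}

A ∪ B ∪ C = {4, 5, 8, 9, 11, 13, 26, 30}


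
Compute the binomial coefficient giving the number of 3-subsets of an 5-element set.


C(n,k) = n! / (k!(n-k)!)
C(5,3) = 5! / (3!2!)
= 10

C(5,3) = 10


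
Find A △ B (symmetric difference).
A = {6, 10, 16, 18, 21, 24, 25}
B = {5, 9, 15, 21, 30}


A △ B = (A \ B) ∪ (B \ A) = elements in exactly one of A or B
A \ B = {6, 10, 16, 18, 24, 25}
B \ A = {5, 9, 15, 30}
A △ B = {5, 6, 9, 10, 15, 16, 18, 24, 25, 30}

A △ B = {5, 6, 9, 10, 15, 16, 18, 24, 25, 30}


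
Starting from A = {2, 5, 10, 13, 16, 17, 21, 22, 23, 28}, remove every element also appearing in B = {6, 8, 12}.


A \ B = elements in A but not in B
A = {2, 5, 10, 13, 16, 17, 21, 22, 23, 28}
B = {6, 8, 12}
Remove from A any elements in B
A \ B = {2, 5, 10, 13, 16, 17, 21, 22, 23, 28}

A \ B = {2, 5, 10, 13, 16, 17, 21, 22, 23, 28}


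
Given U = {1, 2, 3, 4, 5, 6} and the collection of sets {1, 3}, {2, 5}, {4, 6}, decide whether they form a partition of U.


A partition requires: (1) non-empty parts, (2) pairwise disjoint, (3) union = U
Parts: {1, 3}, {2, 5}, {4, 6}
Union of parts: {1, 2, 3, 4, 5, 6}
U = {1, 2, 3, 4, 5, 6}
All non-empty? True
Pairwise disjoint? True
Covers U? True

Yes, valid partition


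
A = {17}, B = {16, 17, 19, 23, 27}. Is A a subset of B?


A ⊆ B means every element of A is in B.
All elements of A are in B.
So A ⊆ B.

Yes, A ⊆ B


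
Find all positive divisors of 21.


Checking each candidate:
Condition: positive divisors of 21
Result = {1, 3, 7, 21}

{1, 3, 7, 21}


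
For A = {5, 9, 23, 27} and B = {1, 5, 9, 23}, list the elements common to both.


A ∩ B = elements in both A and B
A = {5, 9, 23, 27}
B = {1, 5, 9, 23}
A ∩ B = {5, 9, 23}

A ∩ B = {5, 9, 23}


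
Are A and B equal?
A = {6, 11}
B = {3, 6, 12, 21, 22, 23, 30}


Two sets are equal iff they have exactly the same elements.
A = {6, 11}
B = {3, 6, 12, 21, 22, 23, 30}
Differences: {3, 11, 12, 21, 22, 23, 30}
A ≠ B

No, A ≠ B


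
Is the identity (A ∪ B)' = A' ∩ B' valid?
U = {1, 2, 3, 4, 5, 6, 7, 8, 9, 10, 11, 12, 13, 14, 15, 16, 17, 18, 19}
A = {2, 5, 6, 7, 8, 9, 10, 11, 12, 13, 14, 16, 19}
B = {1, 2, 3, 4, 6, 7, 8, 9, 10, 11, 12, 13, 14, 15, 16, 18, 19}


LHS: A ∪ B = {1, 2, 3, 4, 5, 6, 7, 8, 9, 10, 11, 12, 13, 14, 15, 16, 18, 19}
(A ∪ B)' = U \ (A ∪ B) = {17}
A' = {1, 3, 4, 15, 17, 18}, B' = {5, 17}
Claimed RHS: A' ∩ B' = {17}
Identity is VALID: LHS = RHS = {17} ✓

Identity is valid. (A ∪ B)' = A' ∩ B' = {17}


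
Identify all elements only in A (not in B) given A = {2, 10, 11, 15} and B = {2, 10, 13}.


A = {2, 10, 11, 15}
B = {2, 10, 13}
Region: only in A (not in B)
Elements: {11, 15}

Elements only in A (not in B): {11, 15}


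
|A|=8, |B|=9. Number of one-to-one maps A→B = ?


An injection sends each of |A| = 8 inputs to a distinct output in B.
# injections = |B|·(|B|-1)·…·(|B|-|A|+1) = 9! / (9 - 8)!
= 9 × 8 × 7 × 6 × 5 × 4 × 3 × 2
= 362880

Number of injections = 362880


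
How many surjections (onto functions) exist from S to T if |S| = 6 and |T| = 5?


n = |S| = 6, k = |T| = 5. Surjections via inclusion-exclusion:
S(n,k) = Σ(-1)^i × C(k,i) × (k-i)^n, i=0 to k
i=0: (-1)^0×C(5,0)×5^6 = 15625
i=1: (-1)^1×C(5,1)×4^6 = -20480
i=2: (-1)^2×C(5,2)×3^6 = 7290
i=3: (-1)^3×C(5,3)×2^6 = -640
i=4: (-1)^4×C(5,4)×1^6 = 5
i=5: (-1)^5×C(5,5)×0^6 = 0
Total = 1800

Number of surjections = 1800


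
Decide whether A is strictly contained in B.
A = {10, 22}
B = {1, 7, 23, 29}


A ⊂ B requires: A ⊆ B AND A ≠ B.
A ⊆ B? No
A ⊄ B, so A is not a proper subset.

No, A is not a proper subset of B


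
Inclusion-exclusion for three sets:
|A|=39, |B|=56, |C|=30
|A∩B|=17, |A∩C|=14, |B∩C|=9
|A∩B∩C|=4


|A∪B∪C| = |A|+|B|+|C| - |A∩B|-|A∩C|-|B∩C| + |A∩B∩C|
= 39+56+30 - 17-14-9 + 4
= 125 - 40 + 4
= 89

|A ∪ B ∪ C| = 89


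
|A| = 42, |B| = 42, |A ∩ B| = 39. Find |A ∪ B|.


|A ∪ B| = |A| + |B| - |A ∩ B|
= 42 + 42 - 39
= 45

|A ∪ B| = 45


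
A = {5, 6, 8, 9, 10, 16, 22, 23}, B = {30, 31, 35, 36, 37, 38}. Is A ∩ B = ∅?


Disjoint means A ∩ B = ∅.
A ∩ B = ∅
A ∩ B = ∅, so A and B are disjoint.

Yes, A and B are disjoint


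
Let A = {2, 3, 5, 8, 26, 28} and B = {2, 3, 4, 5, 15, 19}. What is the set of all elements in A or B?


A ∪ B = all elements in A or B (or both)
A = {2, 3, 5, 8, 26, 28}
B = {2, 3, 4, 5, 15, 19}
A ∪ B = {2, 3, 4, 5, 8, 15, 19, 26, 28}

A ∪ B = {2, 3, 4, 5, 8, 15, 19, 26, 28}


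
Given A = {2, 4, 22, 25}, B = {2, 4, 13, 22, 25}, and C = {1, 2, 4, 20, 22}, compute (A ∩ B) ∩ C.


A ∩ B = {2, 4, 22, 25}
(A ∩ B) ∩ C = {2, 4, 22}

A ∩ B ∩ C = {2, 4, 22}


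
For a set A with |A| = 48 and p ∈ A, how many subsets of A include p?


Subsets of A containing p correspond to subsets of A \ {p}, which has 47 elements.
Count = 2^(n-1) = 2^47
= 140737488355328

Number of subsets containing p = 140737488355328


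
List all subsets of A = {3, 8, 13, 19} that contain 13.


A subset of A contains 13 iff the remaining 3 elements form any subset of A \ {13}.
Count: 2^(n-1) = 2^3 = 8
Subsets containing 13: {13}, {3, 13}, {8, 13}, {13, 19}, {3, 8, 13}, {3, 13, 19}, {8, 13, 19}, {3, 8, 13, 19}

Subsets containing 13 (8 total): {13}, {3, 13}, {8, 13}, {13, 19}, {3, 8, 13}, {3, 13, 19}, {8, 13, 19}, {3, 8, 13, 19}


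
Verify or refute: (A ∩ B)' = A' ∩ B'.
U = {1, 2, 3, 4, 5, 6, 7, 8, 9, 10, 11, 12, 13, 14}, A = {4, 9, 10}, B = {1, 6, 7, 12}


LHS: A ∩ B = ∅
(A ∩ B)' = U \ (A ∩ B) = {1, 2, 3, 4, 5, 6, 7, 8, 9, 10, 11, 12, 13, 14}
A' = {1, 2, 3, 5, 6, 7, 8, 11, 12, 13, 14}, B' = {2, 3, 4, 5, 8, 9, 10, 11, 13, 14}
Claimed RHS: A' ∩ B' = {2, 3, 5, 8, 11, 13, 14}
Identity is INVALID: LHS = {1, 2, 3, 4, 5, 6, 7, 8, 9, 10, 11, 12, 13, 14} but the RHS claimed here equals {2, 3, 5, 8, 11, 13, 14}. The correct form is (A ∩ B)' = A' ∪ B'.

Identity is invalid: (A ∩ B)' = {1, 2, 3, 4, 5, 6, 7, 8, 9, 10, 11, 12, 13, 14} but A' ∩ B' = {2, 3, 5, 8, 11, 13, 14}. The correct De Morgan law is (A ∩ B)' = A' ∪ B'.


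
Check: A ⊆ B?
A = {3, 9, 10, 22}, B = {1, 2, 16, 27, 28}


A ⊆ B means every element of A is in B.
Elements in A not in B: {3, 9, 10, 22}
So A ⊄ B.

No, A ⊄ B


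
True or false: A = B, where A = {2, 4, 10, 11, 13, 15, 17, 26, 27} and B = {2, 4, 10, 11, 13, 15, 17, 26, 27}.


Two sets are equal iff they have exactly the same elements.
A = {2, 4, 10, 11, 13, 15, 17, 26, 27}
B = {2, 4, 10, 11, 13, 15, 17, 26, 27}
Same elements → A = B

Yes, A = B


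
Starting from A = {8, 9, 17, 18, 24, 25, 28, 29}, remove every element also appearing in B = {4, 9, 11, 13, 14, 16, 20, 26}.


A \ B = elements in A but not in B
A = {8, 9, 17, 18, 24, 25, 28, 29}
B = {4, 9, 11, 13, 14, 16, 20, 26}
Remove from A any elements in B
A \ B = {8, 17, 18, 24, 25, 28, 29}

A \ B = {8, 17, 18, 24, 25, 28, 29}


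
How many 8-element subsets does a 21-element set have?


C(n,k) = n! / (k!(n-k)!)
C(21,8) = 21! / (8!13!)
= 203490

C(21,8) = 203490


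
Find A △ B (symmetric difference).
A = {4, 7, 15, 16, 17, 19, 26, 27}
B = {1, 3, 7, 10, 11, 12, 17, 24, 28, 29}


A △ B = (A \ B) ∪ (B \ A) = elements in exactly one of A or B
A \ B = {4, 15, 16, 19, 26, 27}
B \ A = {1, 3, 10, 11, 12, 24, 28, 29}
A △ B = {1, 3, 4, 10, 11, 12, 15, 16, 19, 24, 26, 27, 28, 29}

A △ B = {1, 3, 4, 10, 11, 12, 15, 16, 19, 24, 26, 27, 28, 29}


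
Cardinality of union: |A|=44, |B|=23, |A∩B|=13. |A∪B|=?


|A ∪ B| = |A| + |B| - |A ∩ B|
= 44 + 23 - 13
= 54

|A ∪ B| = 54


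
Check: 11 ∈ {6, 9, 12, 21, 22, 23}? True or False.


A = {6, 9, 12, 21, 22, 23}
Checking if 11 is in A
11 is not in A → False

11 ∉ A


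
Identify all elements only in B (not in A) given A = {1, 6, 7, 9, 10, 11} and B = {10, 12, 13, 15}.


A = {1, 6, 7, 9, 10, 11}
B = {10, 12, 13, 15}
Region: only in B (not in A)
Elements: {12, 13, 15}

Elements only in B (not in A): {12, 13, 15}


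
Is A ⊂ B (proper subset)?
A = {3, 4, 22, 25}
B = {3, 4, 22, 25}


A ⊂ B requires: A ⊆ B AND A ≠ B.
A ⊆ B? Yes
A = B? Yes
A = B, so A is not a PROPER subset.

No, A is not a proper subset of B


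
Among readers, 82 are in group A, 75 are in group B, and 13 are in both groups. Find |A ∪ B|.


|A ∪ B| = |A| + |B| - |A ∩ B|
= 82 + 75 - 13
= 144

|A ∪ B| = 144


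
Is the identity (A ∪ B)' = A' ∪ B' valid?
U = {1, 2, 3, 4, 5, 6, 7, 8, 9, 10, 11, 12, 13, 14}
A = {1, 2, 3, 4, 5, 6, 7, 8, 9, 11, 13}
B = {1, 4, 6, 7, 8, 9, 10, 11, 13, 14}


LHS: A ∪ B = {1, 2, 3, 4, 5, 6, 7, 8, 9, 10, 11, 13, 14}
(A ∪ B)' = U \ (A ∪ B) = {12}
A' = {10, 12, 14}, B' = {2, 3, 5, 12}
Claimed RHS: A' ∪ B' = {2, 3, 5, 10, 12, 14}
Identity is INVALID: LHS = {12} but the RHS claimed here equals {2, 3, 5, 10, 12, 14}. The correct form is (A ∪ B)' = A' ∩ B'.

Identity is invalid: (A ∪ B)' = {12} but A' ∪ B' = {2, 3, 5, 10, 12, 14}. The correct De Morgan law is (A ∪ B)' = A' ∩ B'.


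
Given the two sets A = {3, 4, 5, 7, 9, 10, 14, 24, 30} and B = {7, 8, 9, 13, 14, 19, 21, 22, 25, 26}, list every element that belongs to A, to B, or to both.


A ∪ B = all elements in A or B (or both)
A = {3, 4, 5, 7, 9, 10, 14, 24, 30}
B = {7, 8, 9, 13, 14, 19, 21, 22, 25, 26}
A ∪ B = {3, 4, 5, 7, 8, 9, 10, 13, 14, 19, 21, 22, 24, 25, 26, 30}

A ∪ B = {3, 4, 5, 7, 8, 9, 10, 13, 14, 19, 21, 22, 24, 25, 26, 30}


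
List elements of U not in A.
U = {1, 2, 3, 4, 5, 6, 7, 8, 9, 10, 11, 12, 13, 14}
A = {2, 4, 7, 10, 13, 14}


Aᶜ = U \ A = elements in U but not in A
U = {1, 2, 3, 4, 5, 6, 7, 8, 9, 10, 11, 12, 13, 14}
A = {2, 4, 7, 10, 13, 14}
Aᶜ = {1, 3, 5, 6, 8, 9, 11, 12}

Aᶜ = {1, 3, 5, 6, 8, 9, 11, 12}


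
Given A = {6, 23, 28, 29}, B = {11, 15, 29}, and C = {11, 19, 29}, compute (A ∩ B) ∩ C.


A ∩ B = {29}
(A ∩ B) ∩ C = {29}

A ∩ B ∩ C = {29}


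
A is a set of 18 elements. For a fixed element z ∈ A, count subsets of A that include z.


Subsets of A containing z correspond to subsets of A \ {z}, which has 17 elements.
Count = 2^(n-1) = 2^17
= 131072

Number of subsets containing z = 131072


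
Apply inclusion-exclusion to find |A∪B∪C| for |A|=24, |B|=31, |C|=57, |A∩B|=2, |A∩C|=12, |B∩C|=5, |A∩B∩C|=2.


|A∪B∪C| = |A|+|B|+|C| - |A∩B|-|A∩C|-|B∩C| + |A∩B∩C|
= 24+31+57 - 2-12-5 + 2
= 112 - 19 + 2
= 95

|A ∪ B ∪ C| = 95


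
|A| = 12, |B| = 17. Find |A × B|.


|A × B| = |A| × |B|
= 12 × 17
= 204

|A × B| = 204


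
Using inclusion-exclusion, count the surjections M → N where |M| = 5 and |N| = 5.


n = |M| = 5, k = |N| = 5. Surjections via inclusion-exclusion:
S(n,k) = Σ(-1)^i × C(k,i) × (k-i)^n, i=0 to k
i=0: (-1)^0×C(5,0)×5^5 = 3125
i=1: (-1)^1×C(5,1)×4^5 = -5120
i=2: (-1)^2×C(5,2)×3^5 = 2430
i=3: (-1)^3×C(5,3)×2^5 = -320
i=4: (-1)^4×C(5,4)×1^5 = 5
i=5: (-1)^5×C(5,5)×0^5 = 0
Total = 120

Number of surjections = 120


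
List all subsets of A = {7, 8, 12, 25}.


|A| = 4, so |P(A)| = 2^4 = 16
Enumerate subsets by cardinality (0 to 4):
∅, {7}, {8}, {12}, {25}, {7, 8}, {7, 12}, {7, 25}, {8, 12}, {8, 25}, {12, 25}, {7, 8, 12}, {7, 8, 25}, {7, 12, 25}, {8, 12, 25}, {7, 8, 12, 25}

P(A) has 16 subsets: ∅, {7}, {8}, {12}, {25}, {7, 8}, {7, 12}, {7, 25}, {8, 12}, {8, 25}, {12, 25}, {7, 8, 12}, {7, 8, 25}, {7, 12, 25}, {8, 12, 25}, {7, 8, 12, 25}


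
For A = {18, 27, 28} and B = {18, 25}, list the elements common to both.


A ∩ B = elements in both A and B
A = {18, 27, 28}
B = {18, 25}
A ∩ B = {18}

A ∩ B = {18}


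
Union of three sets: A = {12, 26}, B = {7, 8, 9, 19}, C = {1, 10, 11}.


A ∪ B = {7, 8, 9, 12, 19, 26}
(A ∪ B) ∪ C = {1, 7, 8, 9, 10, 11, 12, 19, 26}

A ∪ B ∪ C = {1, 7, 8, 9, 10, 11, 12, 19, 26}


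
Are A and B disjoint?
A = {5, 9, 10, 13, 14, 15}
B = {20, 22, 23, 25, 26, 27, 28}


Disjoint means A ∩ B = ∅.
A ∩ B = ∅
A ∩ B = ∅, so A and B are disjoint.

Yes, A and B are disjoint


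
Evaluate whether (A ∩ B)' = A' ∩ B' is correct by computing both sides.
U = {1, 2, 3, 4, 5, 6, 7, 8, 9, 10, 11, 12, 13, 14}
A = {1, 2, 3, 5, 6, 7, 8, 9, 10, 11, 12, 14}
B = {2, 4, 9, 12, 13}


LHS: A ∩ B = {2, 9, 12}
(A ∩ B)' = U \ (A ∩ B) = {1, 3, 4, 5, 6, 7, 8, 10, 11, 13, 14}
A' = {4, 13}, B' = {1, 3, 5, 6, 7, 8, 10, 11, 14}
Claimed RHS: A' ∩ B' = ∅
Identity is INVALID: LHS = {1, 3, 4, 5, 6, 7, 8, 10, 11, 13, 14} but the RHS claimed here equals ∅. The correct form is (A ∩ B)' = A' ∪ B'.

Identity is invalid: (A ∩ B)' = {1, 3, 4, 5, 6, 7, 8, 10, 11, 13, 14} but A' ∩ B' = ∅. The correct De Morgan law is (A ∩ B)' = A' ∪ B'.


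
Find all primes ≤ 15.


Checking each candidate:
Condition: primes ≤ 15
Result = {2, 3, 5, 7, 11, 13}

{2, 3, 5, 7, 11, 13}


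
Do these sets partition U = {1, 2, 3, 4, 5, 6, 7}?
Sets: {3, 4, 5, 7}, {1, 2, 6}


A partition requires: (1) non-empty parts, (2) pairwise disjoint, (3) union = U
Parts: {3, 4, 5, 7}, {1, 2, 6}
Union of parts: {1, 2, 3, 4, 5, 6, 7}
U = {1, 2, 3, 4, 5, 6, 7}
All non-empty? True
Pairwise disjoint? True
Covers U? True

Yes, valid partition


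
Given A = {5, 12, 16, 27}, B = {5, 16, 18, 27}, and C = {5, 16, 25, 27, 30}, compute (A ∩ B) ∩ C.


A ∩ B = {5, 16, 27}
(A ∩ B) ∩ C = {5, 16, 27}

A ∩ B ∩ C = {5, 16, 27}


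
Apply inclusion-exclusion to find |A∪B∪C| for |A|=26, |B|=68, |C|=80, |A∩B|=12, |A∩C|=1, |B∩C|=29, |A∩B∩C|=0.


|A∪B∪C| = |A|+|B|+|C| - |A∩B|-|A∩C|-|B∩C| + |A∩B∩C|
= 26+68+80 - 12-1-29 + 0
= 174 - 42 + 0
= 132

|A ∪ B ∪ C| = 132


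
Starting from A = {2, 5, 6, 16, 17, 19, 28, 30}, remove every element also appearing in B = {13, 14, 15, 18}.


A \ B = elements in A but not in B
A = {2, 5, 6, 16, 17, 19, 28, 30}
B = {13, 14, 15, 18}
Remove from A any elements in B
A \ B = {2, 5, 6, 16, 17, 19, 28, 30}

A \ B = {2, 5, 6, 16, 17, 19, 28, 30}


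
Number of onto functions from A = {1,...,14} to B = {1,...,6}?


n = |A| = 14, k = |B| = 6. Surjections via inclusion-exclusion:
S(n,k) = Σ(-1)^i × C(k,i) × (k-i)^n, i=0 to k
i=0: (-1)^0×C(6,0)×6^14 = 78364164096
i=1: (-1)^1×C(6,1)×5^14 = -36621093750
i=2: (-1)^2×C(6,2)×4^14 = 4026531840
i=3: (-1)^3×C(6,3)×3^14 = -95659380
i=4: (-1)^4×C(6,4)×2^14 = 245760
i=5: (-1)^5×C(6,5)×1^14 = -6
i=6: (-1)^6×C(6,6)×0^14 = 0
Total = 45674188560

Number of surjections = 45674188560


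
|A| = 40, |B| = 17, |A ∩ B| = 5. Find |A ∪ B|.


|A ∪ B| = |A| + |B| - |A ∩ B|
= 40 + 17 - 5
= 52

|A ∪ B| = 52


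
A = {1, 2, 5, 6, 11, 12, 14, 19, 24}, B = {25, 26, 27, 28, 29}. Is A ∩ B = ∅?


Disjoint means A ∩ B = ∅.
A ∩ B = ∅
A ∩ B = ∅, so A and B are disjoint.

Yes, A and B are disjoint


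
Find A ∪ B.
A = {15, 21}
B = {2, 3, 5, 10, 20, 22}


A ∪ B = all elements in A or B (or both)
A = {15, 21}
B = {2, 3, 5, 10, 20, 22}
A ∪ B = {2, 3, 5, 10, 15, 20, 21, 22}

A ∪ B = {2, 3, 5, 10, 15, 20, 21, 22}


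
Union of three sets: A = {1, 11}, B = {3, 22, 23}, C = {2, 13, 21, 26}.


A ∪ B = {1, 3, 11, 22, 23}
(A ∪ B) ∪ C = {1, 2, 3, 11, 13, 21, 22, 23, 26}

A ∪ B ∪ C = {1, 2, 3, 11, 13, 21, 22, 23, 26}


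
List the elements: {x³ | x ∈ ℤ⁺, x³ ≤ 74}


Checking each candidate:
Condition: positive perfect cubes ≤ 74
Result = {1, 8, 27, 64}

{1, 8, 27, 64}


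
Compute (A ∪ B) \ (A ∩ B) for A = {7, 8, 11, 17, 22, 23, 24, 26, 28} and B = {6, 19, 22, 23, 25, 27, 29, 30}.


A △ B = (A \ B) ∪ (B \ A) = elements in exactly one of A or B
A \ B = {7, 8, 11, 17, 24, 26, 28}
B \ A = {6, 19, 25, 27, 29, 30}
A △ B = {6, 7, 8, 11, 17, 19, 24, 25, 26, 27, 28, 29, 30}

A △ B = {6, 7, 8, 11, 17, 19, 24, 25, 26, 27, 28, 29, 30}


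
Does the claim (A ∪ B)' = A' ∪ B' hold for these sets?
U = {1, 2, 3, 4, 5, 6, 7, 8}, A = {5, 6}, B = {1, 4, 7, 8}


LHS: A ∪ B = {1, 4, 5, 6, 7, 8}
(A ∪ B)' = U \ (A ∪ B) = {2, 3}
A' = {1, 2, 3, 4, 7, 8}, B' = {2, 3, 5, 6}
Claimed RHS: A' ∪ B' = {1, 2, 3, 4, 5, 6, 7, 8}
Identity is INVALID: LHS = {2, 3} but the RHS claimed here equals {1, 2, 3, 4, 5, 6, 7, 8}. The correct form is (A ∪ B)' = A' ∩ B'.

Identity is invalid: (A ∪ B)' = {2, 3} but A' ∪ B' = {1, 2, 3, 4, 5, 6, 7, 8}. The correct De Morgan law is (A ∪ B)' = A' ∩ B'.


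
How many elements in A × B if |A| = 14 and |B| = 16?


|A × B| = |A| × |B|
= 14 × 16
= 224

|A × B| = 224


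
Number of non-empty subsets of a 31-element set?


Total subsets = 2^n = 2^31 = 2147483648
Non-empty subsets exclude the empty set: 2^n - 1
= 2147483648 - 1
= 2147483647

Number of non-empty subsets = 2147483647


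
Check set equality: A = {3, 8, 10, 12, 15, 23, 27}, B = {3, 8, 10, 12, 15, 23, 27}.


Two sets are equal iff they have exactly the same elements.
A = {3, 8, 10, 12, 15, 23, 27}
B = {3, 8, 10, 12, 15, 23, 27}
Same elements → A = B

Yes, A = B


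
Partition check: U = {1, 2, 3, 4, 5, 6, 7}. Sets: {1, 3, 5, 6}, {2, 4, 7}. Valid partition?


A partition requires: (1) non-empty parts, (2) pairwise disjoint, (3) union = U
Parts: {1, 3, 5, 6}, {2, 4, 7}
Union of parts: {1, 2, 3, 4, 5, 6, 7}
U = {1, 2, 3, 4, 5, 6, 7}
All non-empty? True
Pairwise disjoint? True
Covers U? True

Yes, valid partition


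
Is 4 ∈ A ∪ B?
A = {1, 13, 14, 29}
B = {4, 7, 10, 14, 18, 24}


A = {1, 13, 14, 29}, B = {4, 7, 10, 14, 18, 24}
A ∪ B = all elements in A or B
A ∪ B = {1, 4, 7, 10, 13, 14, 18, 24, 29}
Checking if 4 ∈ A ∪ B
4 is in A ∪ B → True

4 ∈ A ∪ B


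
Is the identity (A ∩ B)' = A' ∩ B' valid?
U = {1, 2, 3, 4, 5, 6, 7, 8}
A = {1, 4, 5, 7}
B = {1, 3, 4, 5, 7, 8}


LHS: A ∩ B = {1, 4, 5, 7}
(A ∩ B)' = U \ (A ∩ B) = {2, 3, 6, 8}
A' = {2, 3, 6, 8}, B' = {2, 6}
Claimed RHS: A' ∩ B' = {2, 6}
Identity is INVALID: LHS = {2, 3, 6, 8} but the RHS claimed here equals {2, 6}. The correct form is (A ∩ B)' = A' ∪ B'.

Identity is invalid: (A ∩ B)' = {2, 3, 6, 8} but A' ∩ B' = {2, 6}. The correct De Morgan law is (A ∩ B)' = A' ∪ B'.


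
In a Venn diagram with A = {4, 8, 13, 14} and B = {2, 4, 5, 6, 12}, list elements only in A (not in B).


A = {4, 8, 13, 14}
B = {2, 4, 5, 6, 12}
Region: only in A (not in B)
Elements: {8, 13, 14}

Elements only in A (not in B): {8, 13, 14}


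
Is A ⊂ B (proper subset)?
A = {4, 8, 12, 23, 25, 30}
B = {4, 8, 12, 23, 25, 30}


A ⊂ B requires: A ⊆ B AND A ≠ B.
A ⊆ B? Yes
A = B? Yes
A = B, so A is not a PROPER subset.

No, A is not a proper subset of B


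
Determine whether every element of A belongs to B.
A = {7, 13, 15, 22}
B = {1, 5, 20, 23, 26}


A ⊆ B means every element of A is in B.
Elements in A not in B: {7, 13, 15, 22}
So A ⊄ B.

No, A ⊄ B


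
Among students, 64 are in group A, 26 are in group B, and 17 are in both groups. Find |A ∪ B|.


|A ∪ B| = |A| + |B| - |A ∩ B|
= 64 + 26 - 17
= 73

|A ∪ B| = 73


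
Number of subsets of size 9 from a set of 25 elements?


C(n,k) = n! / (k!(n-k)!)
C(25,9) = 25! / (9!16!)
= 2042975

C(25,9) = 2042975


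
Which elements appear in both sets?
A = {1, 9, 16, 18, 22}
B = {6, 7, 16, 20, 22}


A ∩ B = elements in both A and B
A = {1, 9, 16, 18, 22}
B = {6, 7, 16, 20, 22}
A ∩ B = {16, 22}

A ∩ B = {16, 22}


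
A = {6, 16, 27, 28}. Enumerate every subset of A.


|A| = 4, so |P(A)| = 2^4 = 16
Enumerate subsets by cardinality (0 to 4):
∅, {6}, {16}, {27}, {28}, {6, 16}, {6, 27}, {6, 28}, {16, 27}, {16, 28}, {27, 28}, {6, 16, 27}, {6, 16, 28}, {6, 27, 28}, {16, 27, 28}, {6, 16, 27, 28}

P(A) has 16 subsets: ∅, {6}, {16}, {27}, {28}, {6, 16}, {6, 27}, {6, 28}, {16, 27}, {16, 28}, {27, 28}, {6, 16, 27}, {6, 16, 28}, {6, 27, 28}, {16, 27, 28}, {6, 16, 27, 28}


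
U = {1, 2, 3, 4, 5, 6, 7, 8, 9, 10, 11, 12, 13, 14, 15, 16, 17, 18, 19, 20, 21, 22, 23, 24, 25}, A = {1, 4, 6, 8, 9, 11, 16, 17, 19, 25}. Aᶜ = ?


Aᶜ = U \ A = elements in U but not in A
U = {1, 2, 3, 4, 5, 6, 7, 8, 9, 10, 11, 12, 13, 14, 15, 16, 17, 18, 19, 20, 21, 22, 23, 24, 25}
A = {1, 4, 6, 8, 9, 11, 16, 17, 19, 25}
Aᶜ = {2, 3, 5, 7, 10, 12, 13, 14, 15, 18, 20, 21, 22, 23, 24}

Aᶜ = {2, 3, 5, 7, 10, 12, 13, 14, 15, 18, 20, 21, 22, 23, 24}


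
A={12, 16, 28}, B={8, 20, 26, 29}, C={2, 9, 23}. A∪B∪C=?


A ∪ B = {8, 12, 16, 20, 26, 28, 29}
(A ∪ B) ∪ C = {2, 8, 9, 12, 16, 20, 23, 26, 28, 29}

A ∪ B ∪ C = {2, 8, 9, 12, 16, 20, 23, 26, 28, 29}


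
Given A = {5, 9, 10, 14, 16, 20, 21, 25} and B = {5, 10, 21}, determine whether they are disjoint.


Disjoint means A ∩ B = ∅.
A ∩ B = {5, 10, 21}
A ∩ B ≠ ∅, so A and B are NOT disjoint.

No, A and B are not disjoint (A ∩ B = {5, 10, 21})


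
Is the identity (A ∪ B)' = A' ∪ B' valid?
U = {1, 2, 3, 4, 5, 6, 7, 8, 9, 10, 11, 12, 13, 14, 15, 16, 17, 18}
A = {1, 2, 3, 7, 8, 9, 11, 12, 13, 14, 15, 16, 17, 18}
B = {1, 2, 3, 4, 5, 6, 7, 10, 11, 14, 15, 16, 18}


LHS: A ∪ B = {1, 2, 3, 4, 5, 6, 7, 8, 9, 10, 11, 12, 13, 14, 15, 16, 17, 18}
(A ∪ B)' = U \ (A ∪ B) = ∅
A' = {4, 5, 6, 10}, B' = {8, 9, 12, 13, 17}
Claimed RHS: A' ∪ B' = {4, 5, 6, 8, 9, 10, 12, 13, 17}
Identity is INVALID: LHS = ∅ but the RHS claimed here equals {4, 5, 6, 8, 9, 10, 12, 13, 17}. The correct form is (A ∪ B)' = A' ∩ B'.

Identity is invalid: (A ∪ B)' = ∅ but A' ∪ B' = {4, 5, 6, 8, 9, 10, 12, 13, 17}. The correct De Morgan law is (A ∪ B)' = A' ∩ B'.


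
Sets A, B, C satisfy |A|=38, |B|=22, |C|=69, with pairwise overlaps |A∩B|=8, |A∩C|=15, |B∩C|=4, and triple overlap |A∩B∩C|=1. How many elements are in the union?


|A∪B∪C| = |A|+|B|+|C| - |A∩B|-|A∩C|-|B∩C| + |A∩B∩C|
= 38+22+69 - 8-15-4 + 1
= 129 - 27 + 1
= 103

|A ∪ B ∪ C| = 103


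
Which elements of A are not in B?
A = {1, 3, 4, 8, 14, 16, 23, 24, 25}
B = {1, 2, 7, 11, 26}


A \ B = elements in A but not in B
A = {1, 3, 4, 8, 14, 16, 23, 24, 25}
B = {1, 2, 7, 11, 26}
Remove from A any elements in B
A \ B = {3, 4, 8, 14, 16, 23, 24, 25}

A \ B = {3, 4, 8, 14, 16, 23, 24, 25}


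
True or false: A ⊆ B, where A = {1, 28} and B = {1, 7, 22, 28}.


A ⊆ B means every element of A is in B.
All elements of A are in B.
So A ⊆ B.

Yes, A ⊆ B


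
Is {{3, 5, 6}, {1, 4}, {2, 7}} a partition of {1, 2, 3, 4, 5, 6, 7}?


A partition requires: (1) non-empty parts, (2) pairwise disjoint, (3) union = U
Parts: {3, 5, 6}, {1, 4}, {2, 7}
Union of parts: {1, 2, 3, 4, 5, 6, 7}
U = {1, 2, 3, 4, 5, 6, 7}
All non-empty? True
Pairwise disjoint? True
Covers U? True

Yes, valid partition


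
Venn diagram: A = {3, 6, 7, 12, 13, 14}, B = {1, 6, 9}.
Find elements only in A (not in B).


A = {3, 6, 7, 12, 13, 14}
B = {1, 6, 9}
Region: only in A (not in B)
Elements: {3, 7, 12, 13, 14}

Elements only in A (not in B): {3, 7, 12, 13, 14}


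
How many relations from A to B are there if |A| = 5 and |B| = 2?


A relation from A to B is any subset of A × B.
|A × B| = 5 × 2 = 10
# relations = 2^|A × B| = 2^10 = 1024

Number of relations = 1024


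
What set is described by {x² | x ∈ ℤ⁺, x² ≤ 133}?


Checking each candidate:
Condition: positive perfect squares ≤ 133
Result = {1, 4, 9, 16, 25, 36, 49, 64, 81, 100, 121}

{1, 4, 9, 16, 25, 36, 49, 64, 81, 100, 121}


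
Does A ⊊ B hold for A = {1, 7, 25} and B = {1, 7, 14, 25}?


A ⊂ B requires: A ⊆ B AND A ≠ B.
A ⊆ B? Yes
A = B? No
A ⊂ B: Yes (A is a proper subset of B)

Yes, A ⊂ B


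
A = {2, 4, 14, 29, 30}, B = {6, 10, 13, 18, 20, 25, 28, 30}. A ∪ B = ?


A ∪ B = all elements in A or B (or both)
A = {2, 4, 14, 29, 30}
B = {6, 10, 13, 18, 20, 25, 28, 30}
A ∪ B = {2, 4, 6, 10, 13, 14, 18, 20, 25, 28, 29, 30}

A ∪ B = {2, 4, 6, 10, 13, 14, 18, 20, 25, 28, 29, 30}


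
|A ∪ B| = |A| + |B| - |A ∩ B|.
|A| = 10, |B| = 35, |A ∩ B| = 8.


|A ∪ B| = |A| + |B| - |A ∩ B|
= 10 + 35 - 8
= 37

|A ∪ B| = 37


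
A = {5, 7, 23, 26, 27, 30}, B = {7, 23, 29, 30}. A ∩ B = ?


A ∩ B = elements in both A and B
A = {5, 7, 23, 26, 27, 30}
B = {7, 23, 29, 30}
A ∩ B = {7, 23, 30}

A ∩ B = {7, 23, 30}


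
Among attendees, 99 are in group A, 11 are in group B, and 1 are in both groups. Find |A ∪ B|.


|A ∪ B| = |A| + |B| - |A ∩ B|
= 99 + 11 - 1
= 109

|A ∪ B| = 109


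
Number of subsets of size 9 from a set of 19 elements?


C(n,k) = n! / (k!(n-k)!)
C(19,9) = 19! / (9!10!)
= 92378

C(19,9) = 92378


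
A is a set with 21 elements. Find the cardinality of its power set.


Number of subsets = 2^n
= 2^21
= 2097152

|P(A)| = 2097152


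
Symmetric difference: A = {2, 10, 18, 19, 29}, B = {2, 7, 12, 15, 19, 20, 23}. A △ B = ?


A △ B = (A \ B) ∪ (B \ A) = elements in exactly one of A or B
A \ B = {10, 18, 29}
B \ A = {7, 12, 15, 20, 23}
A △ B = {7, 10, 12, 15, 18, 20, 23, 29}

A △ B = {7, 10, 12, 15, 18, 20, 23, 29}


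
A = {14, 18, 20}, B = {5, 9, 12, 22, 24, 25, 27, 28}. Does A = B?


Two sets are equal iff they have exactly the same elements.
A = {14, 18, 20}
B = {5, 9, 12, 22, 24, 25, 27, 28}
Differences: {5, 9, 12, 14, 18, 20, 22, 24, 25, 27, 28}
A ≠ B

No, A ≠ B


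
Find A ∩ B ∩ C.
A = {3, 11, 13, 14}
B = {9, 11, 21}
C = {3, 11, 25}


A ∩ B = {11}
(A ∩ B) ∩ C = {11}

A ∩ B ∩ C = {11}


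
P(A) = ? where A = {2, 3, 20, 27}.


|A| = 4, so |P(A)| = 2^4 = 16
Enumerate subsets by cardinality (0 to 4):
∅, {2}, {3}, {20}, {27}, {2, 3}, {2, 20}, {2, 27}, {3, 20}, {3, 27}, {20, 27}, {2, 3, 20}, {2, 3, 27}, {2, 20, 27}, {3, 20, 27}, {2, 3, 20, 27}

P(A) has 16 subsets: ∅, {2}, {3}, {20}, {27}, {2, 3}, {2, 20}, {2, 27}, {3, 20}, {3, 27}, {20, 27}, {2, 3, 20}, {2, 3, 27}, {2, 20, 27}, {3, 20, 27}, {2, 3, 20, 27}


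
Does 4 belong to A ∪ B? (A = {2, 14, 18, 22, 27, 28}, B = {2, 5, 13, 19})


A = {2, 14, 18, 22, 27, 28}, B = {2, 5, 13, 19}
A ∪ B = all elements in A or B
A ∪ B = {2, 5, 13, 14, 18, 19, 22, 27, 28}
Checking if 4 ∈ A ∪ B
4 is not in A ∪ B → False

4 ∉ A ∪ B


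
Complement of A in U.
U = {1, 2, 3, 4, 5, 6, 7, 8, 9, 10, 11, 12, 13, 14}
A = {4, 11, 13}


Aᶜ = U \ A = elements in U but not in A
U = {1, 2, 3, 4, 5, 6, 7, 8, 9, 10, 11, 12, 13, 14}
A = {4, 11, 13}
Aᶜ = {1, 2, 3, 5, 6, 7, 8, 9, 10, 12, 14}

Aᶜ = {1, 2, 3, 5, 6, 7, 8, 9, 10, 12, 14}


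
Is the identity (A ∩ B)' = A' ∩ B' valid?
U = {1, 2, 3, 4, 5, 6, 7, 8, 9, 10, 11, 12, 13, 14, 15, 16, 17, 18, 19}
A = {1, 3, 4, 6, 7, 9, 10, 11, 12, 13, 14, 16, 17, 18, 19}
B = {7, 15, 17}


LHS: A ∩ B = {7, 17}
(A ∩ B)' = U \ (A ∩ B) = {1, 2, 3, 4, 5, 6, 8, 9, 10, 11, 12, 13, 14, 15, 16, 18, 19}
A' = {2, 5, 8, 15}, B' = {1, 2, 3, 4, 5, 6, 8, 9, 10, 11, 12, 13, 14, 16, 18, 19}
Claimed RHS: A' ∩ B' = {2, 5, 8}
Identity is INVALID: LHS = {1, 2, 3, 4, 5, 6, 8, 9, 10, 11, 12, 13, 14, 15, 16, 18, 19} but the RHS claimed here equals {2, 5, 8}. The correct form is (A ∩ B)' = A' ∪ B'.

Identity is invalid: (A ∩ B)' = {1, 2, 3, 4, 5, 6, 8, 9, 10, 11, 12, 13, 14, 15, 16, 18, 19} but A' ∩ B' = {2, 5, 8}. The correct De Morgan law is (A ∩ B)' = A' ∪ B'.


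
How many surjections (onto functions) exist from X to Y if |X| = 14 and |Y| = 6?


n = |X| = 14, k = |Y| = 6. Surjections via inclusion-exclusion:
S(n,k) = Σ(-1)^i × C(k,i) × (k-i)^n, i=0 to k
i=0: (-1)^0×C(6,0)×6^14 = 78364164096
i=1: (-1)^1×C(6,1)×5^14 = -36621093750
i=2: (-1)^2×C(6,2)×4^14 = 4026531840
i=3: (-1)^3×C(6,3)×3^14 = -95659380
i=4: (-1)^4×C(6,4)×2^14 = 245760
i=5: (-1)^5×C(6,5)×1^14 = -6
i=6: (-1)^6×C(6,6)×0^14 = 0
Total = 45674188560

Number of surjections = 45674188560


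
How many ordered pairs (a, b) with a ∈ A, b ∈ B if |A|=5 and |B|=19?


|A × B| = |A| × |B|
= 5 × 19
= 95

|A × B| = 95


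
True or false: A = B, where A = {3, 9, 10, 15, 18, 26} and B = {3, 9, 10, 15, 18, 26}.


Two sets are equal iff they have exactly the same elements.
A = {3, 9, 10, 15, 18, 26}
B = {3, 9, 10, 15, 18, 26}
Same elements → A = B

Yes, A = B


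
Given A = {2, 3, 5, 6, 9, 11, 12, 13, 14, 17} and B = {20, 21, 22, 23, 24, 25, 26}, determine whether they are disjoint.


Disjoint means A ∩ B = ∅.
A ∩ B = ∅
A ∩ B = ∅, so A and B are disjoint.

Yes, A and B are disjoint


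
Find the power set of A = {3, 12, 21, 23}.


|A| = 4, so |P(A)| = 2^4 = 16
Enumerate subsets by cardinality (0 to 4):
∅, {3}, {12}, {21}, {23}, {3, 12}, {3, 21}, {3, 23}, {12, 21}, {12, 23}, {21, 23}, {3, 12, 21}, {3, 12, 23}, {3, 21, 23}, {12, 21, 23}, {3, 12, 21, 23}

P(A) has 16 subsets: ∅, {3}, {12}, {21}, {23}, {3, 12}, {3, 21}, {3, 23}, {12, 21}, {12, 23}, {21, 23}, {3, 12, 21}, {3, 12, 23}, {3, 21, 23}, {12, 21, 23}, {3, 12, 21, 23}


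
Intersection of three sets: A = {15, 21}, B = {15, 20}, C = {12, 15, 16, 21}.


A ∩ B = {15}
(A ∩ B) ∩ C = {15}

A ∩ B ∩ C = {15}


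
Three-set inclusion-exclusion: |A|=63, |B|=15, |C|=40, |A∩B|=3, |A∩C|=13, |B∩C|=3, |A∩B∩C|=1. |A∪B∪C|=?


|A∪B∪C| = |A|+|B|+|C| - |A∩B|-|A∩C|-|B∩C| + |A∩B∩C|
= 63+15+40 - 3-13-3 + 1
= 118 - 19 + 1
= 100

|A ∪ B ∪ C| = 100


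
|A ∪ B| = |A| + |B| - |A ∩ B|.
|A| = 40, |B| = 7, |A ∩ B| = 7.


|A ∪ B| = |A| + |B| - |A ∩ B|
= 40 + 7 - 7
= 40

|A ∪ B| = 40


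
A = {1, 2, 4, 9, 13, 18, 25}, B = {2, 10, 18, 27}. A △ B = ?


A △ B = (A \ B) ∪ (B \ A) = elements in exactly one of A or B
A \ B = {1, 4, 9, 13, 25}
B \ A = {10, 27}
A △ B = {1, 4, 9, 10, 13, 25, 27}

A △ B = {1, 4, 9, 10, 13, 25, 27}


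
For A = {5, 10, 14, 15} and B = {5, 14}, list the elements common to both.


A ∩ B = elements in both A and B
A = {5, 10, 14, 15}
B = {5, 14}
A ∩ B = {5, 14}

A ∩ B = {5, 14}


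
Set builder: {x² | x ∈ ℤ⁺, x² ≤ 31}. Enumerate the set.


Checking each candidate:
Condition: positive perfect squares ≤ 31
Result = {1, 4, 9, 16, 25}

{1, 4, 9, 16, 25}


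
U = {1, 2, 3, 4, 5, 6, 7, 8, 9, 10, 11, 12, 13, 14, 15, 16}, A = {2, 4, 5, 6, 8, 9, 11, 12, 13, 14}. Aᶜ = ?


Aᶜ = U \ A = elements in U but not in A
U = {1, 2, 3, 4, 5, 6, 7, 8, 9, 10, 11, 12, 13, 14, 15, 16}
A = {2, 4, 5, 6, 8, 9, 11, 12, 13, 14}
Aᶜ = {1, 3, 7, 10, 15, 16}

Aᶜ = {1, 3, 7, 10, 15, 16}


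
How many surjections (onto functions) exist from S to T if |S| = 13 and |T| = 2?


n = |S| = 13, k = |T| = 2. Surjections via inclusion-exclusion:
S(n,k) = Σ(-1)^i × C(k,i) × (k-i)^n, i=0 to k
i=0: (-1)^0×C(2,0)×2^13 = 8192
i=1: (-1)^1×C(2,1)×1^13 = -2
i=2: (-1)^2×C(2,2)×0^13 = 0
Total = 8190

Number of surjections = 8190


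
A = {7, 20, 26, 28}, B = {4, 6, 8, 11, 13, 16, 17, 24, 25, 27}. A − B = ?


A \ B = elements in A but not in B
A = {7, 20, 26, 28}
B = {4, 6, 8, 11, 13, 16, 17, 24, 25, 27}
Remove from A any elements in B
A \ B = {7, 20, 26, 28}

A \ B = {7, 20, 26, 28}


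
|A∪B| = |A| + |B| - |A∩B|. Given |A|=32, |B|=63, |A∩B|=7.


|A ∪ B| = |A| + |B| - |A ∩ B|
= 32 + 63 - 7
= 88

|A ∪ B| = 88


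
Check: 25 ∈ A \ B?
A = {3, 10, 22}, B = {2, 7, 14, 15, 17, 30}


A = {3, 10, 22}, B = {2, 7, 14, 15, 17, 30}
A \ B = elements in A but not in B
A \ B = {3, 10, 22}
Checking if 25 ∈ A \ B
25 is not in A \ B → False

25 ∉ A \ B


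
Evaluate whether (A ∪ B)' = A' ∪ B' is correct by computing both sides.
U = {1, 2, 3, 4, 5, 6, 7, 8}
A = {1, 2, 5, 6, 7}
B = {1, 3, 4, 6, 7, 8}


LHS: A ∪ B = {1, 2, 3, 4, 5, 6, 7, 8}
(A ∪ B)' = U \ (A ∪ B) = ∅
A' = {3, 4, 8}, B' = {2, 5}
Claimed RHS: A' ∪ B' = {2, 3, 4, 5, 8}
Identity is INVALID: LHS = ∅ but the RHS claimed here equals {2, 3, 4, 5, 8}. The correct form is (A ∪ B)' = A' ∩ B'.

Identity is invalid: (A ∪ B)' = ∅ but A' ∪ B' = {2, 3, 4, 5, 8}. The correct De Morgan law is (A ∪ B)' = A' ∩ B'.


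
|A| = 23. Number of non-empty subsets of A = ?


Total subsets = 2^n = 2^23 = 8388608
Non-empty subsets exclude the empty set: 2^n - 1
= 8388608 - 1
= 8388607

Number of non-empty subsets = 8388607


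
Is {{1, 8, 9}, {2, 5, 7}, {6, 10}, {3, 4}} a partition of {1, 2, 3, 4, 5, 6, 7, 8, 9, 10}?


A partition requires: (1) non-empty parts, (2) pairwise disjoint, (3) union = U
Parts: {1, 8, 9}, {2, 5, 7}, {6, 10}, {3, 4}
Union of parts: {1, 2, 3, 4, 5, 6, 7, 8, 9, 10}
U = {1, 2, 3, 4, 5, 6, 7, 8, 9, 10}
All non-empty? True
Pairwise disjoint? True
Covers U? True

Yes, valid partition


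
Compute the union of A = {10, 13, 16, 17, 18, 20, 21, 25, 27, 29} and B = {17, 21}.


A ∪ B = all elements in A or B (or both)
A = {10, 13, 16, 17, 18, 20, 21, 25, 27, 29}
B = {17, 21}
A ∪ B = {10, 13, 16, 17, 18, 20, 21, 25, 27, 29}

A ∪ B = {10, 13, 16, 17, 18, 20, 21, 25, 27, 29}


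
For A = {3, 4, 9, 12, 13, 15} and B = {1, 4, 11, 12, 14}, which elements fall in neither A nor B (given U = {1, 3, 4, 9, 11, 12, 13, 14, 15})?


A = {3, 4, 9, 12, 13, 15}
B = {1, 4, 11, 12, 14}
Region: in neither A nor B (given U = {1, 3, 4, 9, 11, 12, 13, 14, 15})
Elements: ∅

Elements in neither A nor B (given U = {1, 3, 4, 9, 11, 12, 13, 14, 15}): ∅


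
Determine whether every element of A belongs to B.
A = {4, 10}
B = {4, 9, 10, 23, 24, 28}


A ⊆ B means every element of A is in B.
All elements of A are in B.
So A ⊆ B.

Yes, A ⊆ B


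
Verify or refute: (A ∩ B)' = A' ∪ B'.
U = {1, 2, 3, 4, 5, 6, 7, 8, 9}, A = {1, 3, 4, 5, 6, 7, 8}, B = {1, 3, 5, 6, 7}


LHS: A ∩ B = {1, 3, 5, 6, 7}
(A ∩ B)' = U \ (A ∩ B) = {2, 4, 8, 9}
A' = {2, 9}, B' = {2, 4, 8, 9}
Claimed RHS: A' ∪ B' = {2, 4, 8, 9}
Identity is VALID: LHS = RHS = {2, 4, 8, 9} ✓

Identity is valid. (A ∩ B)' = A' ∪ B' = {2, 4, 8, 9}


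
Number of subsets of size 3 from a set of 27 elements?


C(n,k) = n! / (k!(n-k)!)
C(27,3) = 27! / (3!24!)
= 2925

C(27,3) = 2925


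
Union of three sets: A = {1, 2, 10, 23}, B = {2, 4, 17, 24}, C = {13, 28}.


A ∪ B = {1, 2, 4, 10, 17, 23, 24}
(A ∪ B) ∪ C = {1, 2, 4, 10, 13, 17, 23, 24, 28}

A ∪ B ∪ C = {1, 2, 4, 10, 13, 17, 23, 24, 28}


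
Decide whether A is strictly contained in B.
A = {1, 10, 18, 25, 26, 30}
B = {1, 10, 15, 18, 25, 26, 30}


A ⊂ B requires: A ⊆ B AND A ≠ B.
A ⊆ B? Yes
A = B? No
A ⊂ B: Yes (A is a proper subset of B)

Yes, A ⊂ B


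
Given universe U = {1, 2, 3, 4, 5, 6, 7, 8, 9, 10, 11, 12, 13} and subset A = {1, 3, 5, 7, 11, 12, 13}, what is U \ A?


Aᶜ = U \ A = elements in U but not in A
U = {1, 2, 3, 4, 5, 6, 7, 8, 9, 10, 11, 12, 13}
A = {1, 3, 5, 7, 11, 12, 13}
Aᶜ = {2, 4, 6, 8, 9, 10}

Aᶜ = {2, 4, 6, 8, 9, 10}


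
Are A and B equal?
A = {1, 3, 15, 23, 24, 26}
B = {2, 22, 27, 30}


Two sets are equal iff they have exactly the same elements.
A = {1, 3, 15, 23, 24, 26}
B = {2, 22, 27, 30}
Differences: {1, 2, 3, 15, 22, 23, 24, 26, 27, 30}
A ≠ B

No, A ≠ B


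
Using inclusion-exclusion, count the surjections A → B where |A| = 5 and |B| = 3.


n = |A| = 5, k = |B| = 3. Surjections via inclusion-exclusion:
S(n,k) = Σ(-1)^i × C(k,i) × (k-i)^n, i=0 to k
i=0: (-1)^0×C(3,0)×3^5 = 243
i=1: (-1)^1×C(3,1)×2^5 = -96
i=2: (-1)^2×C(3,2)×1^5 = 3
i=3: (-1)^3×C(3,3)×0^5 = 0
Total = 150

Number of surjections = 150


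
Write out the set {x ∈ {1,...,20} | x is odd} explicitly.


Checking each candidate:
Condition: odd numbers in {1,...,20}
Result = {1, 3, 5, 7, 9, 11, 13, 15, 17, 19}

{1, 3, 5, 7, 9, 11, 13, 15, 17, 19}


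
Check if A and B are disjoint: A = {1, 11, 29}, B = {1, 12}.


Disjoint means A ∩ B = ∅.
A ∩ B = {1}
A ∩ B ≠ ∅, so A and B are NOT disjoint.

No, A and B are not disjoint (A ∩ B = {1})


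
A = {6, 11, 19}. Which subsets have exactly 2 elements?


|A| = 3, so A has C(3,2) = 3 subsets of size 2.
Enumerate by choosing 2 elements from A at a time:
{6, 11}, {6, 19}, {11, 19}

2-element subsets (3 total): {6, 11}, {6, 19}, {11, 19}


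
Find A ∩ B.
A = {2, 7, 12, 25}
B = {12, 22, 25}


A ∩ B = elements in both A and B
A = {2, 7, 12, 25}
B = {12, 22, 25}
A ∩ B = {12, 25}

A ∩ B = {12, 25}


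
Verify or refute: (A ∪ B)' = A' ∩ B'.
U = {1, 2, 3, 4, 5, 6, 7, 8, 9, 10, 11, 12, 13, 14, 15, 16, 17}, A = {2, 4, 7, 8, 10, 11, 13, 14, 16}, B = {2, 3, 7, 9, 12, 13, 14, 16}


LHS: A ∪ B = {2, 3, 4, 7, 8, 9, 10, 11, 12, 13, 14, 16}
(A ∪ B)' = U \ (A ∪ B) = {1, 5, 6, 15, 17}
A' = {1, 3, 5, 6, 9, 12, 15, 17}, B' = {1, 4, 5, 6, 8, 10, 11, 15, 17}
Claimed RHS: A' ∩ B' = {1, 5, 6, 15, 17}
Identity is VALID: LHS = RHS = {1, 5, 6, 15, 17} ✓

Identity is valid. (A ∪ B)' = A' ∩ B' = {1, 5, 6, 15, 17}
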